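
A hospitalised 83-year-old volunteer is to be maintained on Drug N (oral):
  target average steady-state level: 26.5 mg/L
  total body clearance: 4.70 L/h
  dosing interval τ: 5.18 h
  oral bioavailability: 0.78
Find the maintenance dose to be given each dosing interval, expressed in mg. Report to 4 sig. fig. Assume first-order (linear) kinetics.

827.1 mg

At steady state, F × (Dose/τ) = Css × CL.
Dose = Css × CL × τ / F = 26.5 × 4.700 × 5.18 / 0.78 = 827.1 mg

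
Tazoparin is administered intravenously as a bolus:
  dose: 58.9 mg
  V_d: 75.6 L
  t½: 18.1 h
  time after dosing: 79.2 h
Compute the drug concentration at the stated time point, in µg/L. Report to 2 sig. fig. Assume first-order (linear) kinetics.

38 µg/L

C₀ = Dose / Vd = 58.90 / 75.6 = 0.7791 mg/L
k = ln2 / t½ = 0.693147 / 18.1 = 0.03830 h⁻¹
C = C₀ · e^(−k·t) = 0.7791 × e^(−0.03830 × 79.2)
  = 0.7791 × 0.04815 = 0.03751 mg/L
Convert: 0.03751 mg/L × 1000 = 37.51 µg/L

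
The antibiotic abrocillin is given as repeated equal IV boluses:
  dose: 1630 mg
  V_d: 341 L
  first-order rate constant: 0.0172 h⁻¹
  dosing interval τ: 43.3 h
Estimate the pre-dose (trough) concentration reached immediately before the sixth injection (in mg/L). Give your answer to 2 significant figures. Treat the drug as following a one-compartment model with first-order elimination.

C₀ per dose = Dose / Vd = 1630 / 341 = 4.780 mg/L
Fraction remaining after one interval: r = e^(−kτ) = e^(−0.01720 × 43.3) = 0.4748
Before dose 6, 5 doses have been given (aged 1τ, 2τ, 3τ, 4τ, 5τ).
C_trough = C₀ × (r + r² + … + r^5) = C₀ × r(1−r^5)/(1−r)
        = 4.780 × 0.4748 × (1 − 0.02413) / (1 − 0.4748) = 4.217 mg/L

4.2 mg/L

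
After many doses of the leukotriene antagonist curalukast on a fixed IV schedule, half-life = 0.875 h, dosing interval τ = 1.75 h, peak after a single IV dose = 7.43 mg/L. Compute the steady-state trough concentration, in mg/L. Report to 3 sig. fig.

2.48 mg/L

k = ln2 / t½ = 0.693147 / 0.875 = 0.7922 h⁻¹
e^(−kτ) = e^(−0.7922 × 1.75) = 0.2500
Accumulation ratio R = 1 / (1 − e^(−kτ)) = 1 / (1 − 0.2500) = 1.333
Steady-state trough = C₀ × R × e^(−kτ) = 7.43 × 1.333 × 0.2500 = 2.476 mg/L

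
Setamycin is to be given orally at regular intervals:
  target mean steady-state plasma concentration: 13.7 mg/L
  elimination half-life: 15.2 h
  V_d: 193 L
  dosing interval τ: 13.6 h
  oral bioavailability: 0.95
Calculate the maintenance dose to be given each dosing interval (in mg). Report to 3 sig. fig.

k = ln2 / t½ = 0.693147 / 15.2 = 0.04560 h⁻¹
CL = k × Vd = 0.04560 × 193 = 8.801 L/h
At steady state, F × (Dose/τ) = Css × CL.
Dose = Css × CL × τ / F = 13.7 × 8.801 × 13.6 / 0.95 = 1726 mg

1730 mg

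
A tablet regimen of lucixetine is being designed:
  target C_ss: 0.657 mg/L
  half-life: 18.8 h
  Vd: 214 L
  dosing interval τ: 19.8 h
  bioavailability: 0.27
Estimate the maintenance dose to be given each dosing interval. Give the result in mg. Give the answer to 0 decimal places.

380 mg

k = ln2 / t½ = 0.693147 / 18.8 = 0.03687 h⁻¹
CL = k × Vd = 0.03687 × 214 = 7.890 L/h
At steady state, F × (Dose/τ) = Css × CL.
Dose = Css × CL × τ / F = 0.657 × 7.890 × 19.8 / 0.27 = 380.1 mg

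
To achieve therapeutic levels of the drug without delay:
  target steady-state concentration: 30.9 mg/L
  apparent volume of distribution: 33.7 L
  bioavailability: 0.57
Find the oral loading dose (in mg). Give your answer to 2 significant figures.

1800 mg

LD = Css × Vd / F = 30.9 × 33.7 / 0.57 = 1827 mg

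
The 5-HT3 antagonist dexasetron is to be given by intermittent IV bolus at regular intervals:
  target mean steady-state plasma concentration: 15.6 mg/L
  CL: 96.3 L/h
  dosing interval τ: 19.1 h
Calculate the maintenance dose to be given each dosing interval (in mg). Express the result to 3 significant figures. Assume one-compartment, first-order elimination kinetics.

28700 mg

At steady state, Dose/τ = Css × CL.
Dose = Css × CL × τ = 15.6 × 96.30 × 19.1 = 28690 mg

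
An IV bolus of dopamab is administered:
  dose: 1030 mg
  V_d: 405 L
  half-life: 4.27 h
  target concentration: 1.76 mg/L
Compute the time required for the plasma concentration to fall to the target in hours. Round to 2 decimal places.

2.27 h

C₀ = Dose / Vd = 1030 / 405 = 2.543 mg/L
k = ln2 / t½ = 0.693147 / 4.27 = 0.1623 h⁻¹
t = ln(C₀ / C) / k = ln(2.543 / 1.76) / 0.1623
  = ln(1.445) / 0.1623 = 0.3681 / 0.1623 = 2.268 h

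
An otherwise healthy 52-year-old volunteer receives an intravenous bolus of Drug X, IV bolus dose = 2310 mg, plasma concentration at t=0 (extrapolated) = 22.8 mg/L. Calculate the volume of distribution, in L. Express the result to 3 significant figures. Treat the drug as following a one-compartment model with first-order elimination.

101 L

Vd = Dose / C₀ = 2310 / 22.8 = 101.3 L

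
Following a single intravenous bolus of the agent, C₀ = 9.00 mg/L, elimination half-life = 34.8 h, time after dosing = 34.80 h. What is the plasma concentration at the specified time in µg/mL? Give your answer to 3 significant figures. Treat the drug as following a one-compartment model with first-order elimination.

k = ln2 / t½ = 0.693147 / 34.8 = 0.01992 h⁻¹
t / t½ = 34.80 / 34.8 = 1 half-lives
C = C₀ × (1/2)^1 = 9.000 × 0.5000 = 4.500 mg/L
(4.500 mg/L = 4.500 µg/mL)

4.50 µg/mL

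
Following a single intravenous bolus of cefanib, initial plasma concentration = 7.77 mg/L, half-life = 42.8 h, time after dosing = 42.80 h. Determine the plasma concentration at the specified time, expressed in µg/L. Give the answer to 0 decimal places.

3885 µg/L

k = ln2 / t½ = 0.693147 / 42.8 = 0.01620 h⁻¹
t / t½ = 42.80 / 42.8 = 1 half-lives
C = C₀ × (1/2)^1 = 7.770 × 0.5000 = 3.885 mg/L
Convert: 3.885 mg/L × 1000 = 3885 µg/L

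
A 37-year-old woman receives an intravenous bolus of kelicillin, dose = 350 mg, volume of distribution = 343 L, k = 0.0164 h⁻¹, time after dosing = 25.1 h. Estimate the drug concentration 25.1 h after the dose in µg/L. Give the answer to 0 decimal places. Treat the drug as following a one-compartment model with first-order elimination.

C₀ = Dose / Vd = 350.0 / 343 = 1.020 mg/L
C = C₀ · e^(−k·t) = 1.020 × e^(−0.01640 × 25.1)
  = 1.020 × 0.6626 = 0.6759 mg/L
Convert: 0.6759 mg/L × 1000 = 675.9 µg/L

676 µg/L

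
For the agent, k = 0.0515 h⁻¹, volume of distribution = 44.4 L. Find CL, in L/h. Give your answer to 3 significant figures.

2.29 L/h

CL = k × Vd = 0.0515 × 44.4 = 2.287 L/h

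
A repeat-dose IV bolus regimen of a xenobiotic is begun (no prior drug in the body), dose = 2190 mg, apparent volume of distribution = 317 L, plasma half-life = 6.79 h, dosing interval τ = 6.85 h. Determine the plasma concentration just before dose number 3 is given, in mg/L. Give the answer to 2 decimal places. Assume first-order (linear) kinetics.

5.14 mg/L

C₀ per dose = Dose / Vd = 2190 / 317 = 6.909 mg/L
k = ln2 / t½ = 0.693147 / 6.79 = 0.1021 h⁻¹
Fraction remaining after one interval: r = e^(−kτ) = e^(−0.1021 × 6.85) = 0.4969
Before dose 3, 2 doses have been given (aged 1τ, 2τ).
C_trough = C₀ × (r + r²) = 6.909 × (0.4969 + 0.2469) = 5.139 mg/L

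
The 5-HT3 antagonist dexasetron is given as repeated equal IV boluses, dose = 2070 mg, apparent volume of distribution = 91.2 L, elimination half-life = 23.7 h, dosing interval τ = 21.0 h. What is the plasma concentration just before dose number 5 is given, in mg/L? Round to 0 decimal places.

24 mg/L

C₀ per dose = Dose / Vd = 2070 / 91.2 = 22.70 mg/L
k = ln2 / t½ = 0.693147 / 23.7 = 0.02925 h⁻¹
Fraction remaining after one interval: r = e^(−kτ) = e^(−0.02925 × 21.0) = 0.5410
Before dose 5, 4 doses have been given (aged 1τ, 2τ, 3τ, 4τ).
C_trough = C₀ × (r + r² + … + r^4) = C₀ × r(1−r^4)/(1−r)
        = 22.70 × 0.5410 × (1 − 0.08566) / (1 − 0.5410) = 24.46 mg/L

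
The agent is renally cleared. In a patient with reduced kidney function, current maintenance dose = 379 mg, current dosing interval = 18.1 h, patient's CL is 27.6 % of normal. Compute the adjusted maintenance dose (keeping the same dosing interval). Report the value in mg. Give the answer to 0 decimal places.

105 mg

To keep the same average steady-state level, dosing rate must scale with clearance.
CL ratio = 27.6 / 100 = 0.2760
New dose (same interval) = 379 × 0.2760 = 104.6 mg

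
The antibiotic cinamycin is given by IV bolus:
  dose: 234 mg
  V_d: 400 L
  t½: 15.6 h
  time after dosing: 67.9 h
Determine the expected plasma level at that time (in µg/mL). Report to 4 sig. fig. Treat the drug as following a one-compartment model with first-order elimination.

0.02864 µg/mL

C₀ = Dose / Vd = 234.0 / 400 = 0.5850 mg/L
k = ln2 / t½ = 0.693147 / 15.6 = 0.04443 h⁻¹
C = C₀ · e^(−k·t) = 0.5850 × e^(−0.04443 × 67.9)
  = 0.5850 × 0.04896 = 0.02864 mg/L
(0.02864 mg/L = 0.02864 µg/mL)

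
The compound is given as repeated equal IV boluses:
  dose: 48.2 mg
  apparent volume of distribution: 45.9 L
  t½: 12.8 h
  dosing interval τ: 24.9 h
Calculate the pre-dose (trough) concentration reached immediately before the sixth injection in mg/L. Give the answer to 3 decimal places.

0.368 mg/L

C₀ per dose = Dose / Vd = 48.2 / 45.9 = 1.050 mg/L
k = ln2 / t½ = 0.693147 / 12.8 = 0.05415 h⁻¹
Fraction remaining after one interval: r = e^(−kτ) = e^(−0.05415 × 24.9) = 0.2597
Before dose 6, 5 doses have been given (aged 1τ, 2τ, 3τ, 4τ, 5τ).
C_trough = C₀ × (r + r² + … + r^5) = C₀ × r(1−r^5)/(1−r)
        = 1.050 × 0.2597 × (1 − 0.001181) / (1 − 0.2597) = 0.3679 mg/L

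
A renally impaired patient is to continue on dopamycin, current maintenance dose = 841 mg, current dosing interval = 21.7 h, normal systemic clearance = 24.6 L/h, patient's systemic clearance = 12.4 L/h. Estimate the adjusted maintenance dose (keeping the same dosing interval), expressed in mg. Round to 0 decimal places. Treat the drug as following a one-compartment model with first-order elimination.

424 mg

To keep the same average steady-state level, dosing rate must scale with clearance.
CL ratio = 12.4 / 24.6 = 0.5041
New dose (same interval) = 841 × 0.5041 = 423.9 mg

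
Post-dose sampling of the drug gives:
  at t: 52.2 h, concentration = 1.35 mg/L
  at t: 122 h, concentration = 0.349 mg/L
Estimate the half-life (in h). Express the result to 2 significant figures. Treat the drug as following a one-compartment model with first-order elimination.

36 h

k = ln(C₁/C₂) / (t₂ − t₁) = ln(1.35/0.349) / (122 − 52.2)
  = 1.353 / 69.80 = 0.01938 h⁻¹
t½ = ln2 / k = 0.693147 / 0.01938 = 35.77 h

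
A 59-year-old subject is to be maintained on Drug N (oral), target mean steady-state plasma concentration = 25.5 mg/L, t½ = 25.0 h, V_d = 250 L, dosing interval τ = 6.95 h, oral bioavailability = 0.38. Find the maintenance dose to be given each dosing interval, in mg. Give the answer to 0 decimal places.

k = ln2 / t½ = 0.693147 / 25.0 = 0.02773 h⁻¹
CL = k × Vd = 0.02773 × 250 = 6.933 L/h
At steady state, F × (Dose/τ) = Css × CL.
Dose = Css × CL × τ / F = 25.5 × 6.933 × 6.95 / 0.38 = 3233 mg

3233 mg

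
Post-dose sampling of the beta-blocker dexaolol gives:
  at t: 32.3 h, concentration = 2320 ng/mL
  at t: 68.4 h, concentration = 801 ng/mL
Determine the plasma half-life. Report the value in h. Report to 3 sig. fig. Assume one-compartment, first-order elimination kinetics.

23.5 h

k = ln(C₁/C₂) / (t₂ − t₁) = ln(2320/801) / (68.4 − 32.3)
  = 1.063 / 36.10 = 0.02945 h⁻¹
t½ = ln2 / k = 0.693147 / 0.02945 = 23.54 h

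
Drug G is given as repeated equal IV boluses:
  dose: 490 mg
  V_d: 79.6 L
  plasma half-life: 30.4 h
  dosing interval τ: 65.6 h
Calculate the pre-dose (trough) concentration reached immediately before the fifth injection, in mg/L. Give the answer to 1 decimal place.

1.8 mg/L

C₀ per dose = Dose / Vd = 490 / 79.6 = 6.156 mg/L
k = ln2 / t½ = 0.693147 / 30.4 = 0.02280 h⁻¹
Fraction remaining after one interval: r = e^(−kτ) = e^(−0.02280 × 65.6) = 0.2241
Before dose 5, 4 doses have been given (aged 1τ, 2τ, 3τ, 4τ).
C_trough = C₀ × (r + r² + … + r^4) = C₀ × r(1−r^4)/(1−r)
        = 6.156 × 0.2241 × (1 − 0.002522) / (1 − 0.2241) = 1.774 mg/L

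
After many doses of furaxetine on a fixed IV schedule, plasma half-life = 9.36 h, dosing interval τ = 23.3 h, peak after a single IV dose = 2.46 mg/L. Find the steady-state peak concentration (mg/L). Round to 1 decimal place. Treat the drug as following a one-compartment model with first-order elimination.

k = ln2 / t½ = 0.693147 / 9.36 = 0.07405 h⁻¹
e^(−kτ) = e^(−0.07405 × 23.3) = 0.1781
Accumulation ratio R = 1 / (1 − e^(−kτ)) = 1 / (1 − 0.1781) = 1.217
Steady-state peak = C₀ × R = 2.46 × 1.217 = 2.994 mg/L

3.0 mg/L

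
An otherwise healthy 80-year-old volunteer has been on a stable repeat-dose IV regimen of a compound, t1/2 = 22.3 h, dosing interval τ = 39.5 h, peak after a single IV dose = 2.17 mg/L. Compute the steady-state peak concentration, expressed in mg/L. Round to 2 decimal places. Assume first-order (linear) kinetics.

3.07 mg/L

k = ln2 / t½ = 0.693147 / 22.3 = 0.03108 h⁻¹
e^(−kτ) = e^(−0.03108 × 39.5) = 0.2930
Accumulation ratio R = 1 / (1 − e^(−kτ)) = 1 / (1 − 0.2930) = 1.414
Steady-state peak = C₀ × R = 2.17 × 1.414 = 3.068 mg/L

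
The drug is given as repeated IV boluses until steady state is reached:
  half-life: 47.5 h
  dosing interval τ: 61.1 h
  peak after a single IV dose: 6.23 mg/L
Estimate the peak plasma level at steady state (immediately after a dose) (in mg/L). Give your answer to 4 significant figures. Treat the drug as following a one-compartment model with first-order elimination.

k = ln2 / t½ = 0.693147 / 47.5 = 0.01459 h⁻¹
e^(−kτ) = e^(−0.01459 × 61.1) = 0.4101
Accumulation ratio R = 1 / (1 − e^(−kτ)) = 1 / (1 − 0.4101) = 1.695
Steady-state peak = C₀ × R = 6.23 × 1.695 = 10.56 mg/L

10.56 mg/L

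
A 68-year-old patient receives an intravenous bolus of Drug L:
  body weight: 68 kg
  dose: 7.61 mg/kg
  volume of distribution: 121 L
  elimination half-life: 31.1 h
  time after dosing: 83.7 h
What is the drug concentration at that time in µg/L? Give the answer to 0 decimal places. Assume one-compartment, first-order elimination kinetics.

662 µg/L

Total dose = 7.61 × 68 = 517.5 mg
C₀ = Dose / Vd = 517.5 / 121 = 4.277 mg/L
k = ln2 / t½ = 0.693147 / 31.1 = 0.02229 h⁻¹
C = C₀ · e^(−k·t) = 4.277 × e^(−0.02229 × 83.7)
  = 4.277 × 0.1548 = 0.6621 mg/L
Convert: 0.6621 mg/L × 1000 = 662.1 µg/L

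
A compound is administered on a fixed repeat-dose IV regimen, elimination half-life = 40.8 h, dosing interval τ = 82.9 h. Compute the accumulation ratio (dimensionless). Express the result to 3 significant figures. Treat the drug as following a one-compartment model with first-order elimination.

1.32

k = ln2 / t½ = 0.693147 / 40.8 = 0.01699 h⁻¹
e^(−kτ) = e^(−0.01699 × 82.9) = 0.2445
Accumulation ratio R = 1 / (1 − e^(−kτ)) = 1 / (1 − 0.2445) = 1.324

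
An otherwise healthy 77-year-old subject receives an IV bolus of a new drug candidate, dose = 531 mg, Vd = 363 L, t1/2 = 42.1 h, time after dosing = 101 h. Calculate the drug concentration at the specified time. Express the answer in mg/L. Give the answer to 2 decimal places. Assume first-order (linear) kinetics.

C₀ = Dose / Vd = 531.0 / 363 = 1.463 mg/L
k = ln2 / t½ = 0.693147 / 42.1 = 0.01646 h⁻¹
C = C₀ · e^(−k·t) = 1.463 × e^(−0.01646 × 101)
  = 1.463 × 0.1897 = 0.2775 mg/L

0.28 mg/L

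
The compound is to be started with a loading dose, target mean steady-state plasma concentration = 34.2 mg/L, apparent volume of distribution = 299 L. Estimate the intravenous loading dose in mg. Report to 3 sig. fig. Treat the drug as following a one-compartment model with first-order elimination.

LD = Css × Vd = 34.2 × 299 = 10230 mg

10200 mg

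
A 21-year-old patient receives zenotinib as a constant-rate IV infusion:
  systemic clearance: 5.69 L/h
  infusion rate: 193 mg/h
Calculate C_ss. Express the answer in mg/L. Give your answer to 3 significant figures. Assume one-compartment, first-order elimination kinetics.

At steady state Css = R₀ / CL = 193 / 5.690 = 33.92 mg/L

33.9 mg/L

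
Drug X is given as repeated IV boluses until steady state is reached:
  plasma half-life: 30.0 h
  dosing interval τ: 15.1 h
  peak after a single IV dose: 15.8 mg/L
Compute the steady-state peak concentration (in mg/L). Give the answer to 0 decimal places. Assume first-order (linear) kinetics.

54 mg/L

k = ln2 / t½ = 0.693147 / 30.0 = 0.02310 h⁻¹
e^(−kτ) = e^(−0.02310 × 15.1) = 0.7055
Accumulation ratio R = 1 / (1 − e^(−kτ)) = 1 / (1 − 0.7055) = 3.396
Steady-state peak = C₀ × R = 15.8 × 3.396 = 53.66 mg/L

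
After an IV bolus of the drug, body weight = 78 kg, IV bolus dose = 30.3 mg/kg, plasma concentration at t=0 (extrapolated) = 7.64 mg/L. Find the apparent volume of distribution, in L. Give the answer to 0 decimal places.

309 L

Dose = 30.3 × 78 = 2363 mg
Vd = Dose / C₀ = 2363 / 7.64 = 309.3 L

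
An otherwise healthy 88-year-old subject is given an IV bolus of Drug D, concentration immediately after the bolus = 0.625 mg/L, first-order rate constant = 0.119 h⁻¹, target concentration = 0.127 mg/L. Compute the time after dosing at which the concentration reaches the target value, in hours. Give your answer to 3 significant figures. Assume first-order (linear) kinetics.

13.4 h

t = ln(C₀ / C) / k = ln(0.6250 / 0.127) / 0.1190
  = ln(4.921) / 0.1190 = 1.594 / 0.1190 = 13.39 h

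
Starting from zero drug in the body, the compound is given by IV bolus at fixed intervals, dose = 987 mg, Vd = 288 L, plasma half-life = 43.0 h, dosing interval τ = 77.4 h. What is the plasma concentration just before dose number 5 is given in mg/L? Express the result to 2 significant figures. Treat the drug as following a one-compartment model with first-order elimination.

1.4 mg/L

C₀ per dose = Dose / Vd = 987 / 288 = 3.427 mg/L
k = ln2 / t½ = 0.693147 / 43.0 = 0.01612 h⁻¹
Fraction remaining after one interval: r = e^(−kτ) = e^(−0.01612 × 77.4) = 0.2872
Before dose 5, 4 doses have been given (aged 1τ, 2τ, 3τ, 4τ).
C_trough = C₀ × (r + r² + … + r^4) = C₀ × r(1−r^4)/(1−r)
        = 3.427 × 0.2872 × (1 − 0.006804) / (1 − 0.2872) = 1.371 mg/L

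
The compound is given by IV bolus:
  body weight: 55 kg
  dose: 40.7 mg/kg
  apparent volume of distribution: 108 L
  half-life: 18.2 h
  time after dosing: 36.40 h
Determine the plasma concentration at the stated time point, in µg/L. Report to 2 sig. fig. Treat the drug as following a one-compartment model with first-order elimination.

5200 µg/L

Total dose = 40.7 × 55 = 2239 mg
C₀ = Dose / Vd = 2239 / 108 = 20.73 mg/L
k = ln2 / t½ = 0.693147 / 18.2 = 0.03809 h⁻¹
t / t½ = 36.40 / 18.2 = 2 half-lives
C = C₀ × (1/2)^2 = 20.73 × 0.2500 = 5.183 mg/L
Convert: 5.183 mg/L × 1000 = 5183 µg/L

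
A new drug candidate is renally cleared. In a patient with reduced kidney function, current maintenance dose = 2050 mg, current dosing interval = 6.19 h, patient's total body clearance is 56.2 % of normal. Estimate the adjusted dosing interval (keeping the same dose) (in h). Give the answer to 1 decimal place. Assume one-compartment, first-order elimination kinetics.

11.0 h

To keep the same average steady-state level, dosing rate must scale with clearance.
CL ratio = 56.2 / 100 = 0.5620
New interval (same dose) = 6.19 / 0.5620 = 11.01 h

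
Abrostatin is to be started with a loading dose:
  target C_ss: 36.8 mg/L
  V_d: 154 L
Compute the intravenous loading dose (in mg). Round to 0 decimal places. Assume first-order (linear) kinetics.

5667 mg

LD = Css × Vd = 36.8 × 154 = 5667 mg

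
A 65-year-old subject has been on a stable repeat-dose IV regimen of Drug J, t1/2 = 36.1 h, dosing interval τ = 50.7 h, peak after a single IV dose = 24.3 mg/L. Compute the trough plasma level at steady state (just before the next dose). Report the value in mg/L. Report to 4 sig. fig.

k = ln2 / t½ = 0.693147 / 36.1 = 0.01920 h⁻¹
e^(−kτ) = e^(−0.01920 × 50.7) = 0.3778
Accumulation ratio R = 1 / (1 − e^(−kτ)) = 1 / (1 − 0.3778) = 1.607
Steady-state trough = C₀ × R × e^(−kτ) = 24.3 × 1.607 × 0.3778 = 14.75 mg/L

14.75 mg/L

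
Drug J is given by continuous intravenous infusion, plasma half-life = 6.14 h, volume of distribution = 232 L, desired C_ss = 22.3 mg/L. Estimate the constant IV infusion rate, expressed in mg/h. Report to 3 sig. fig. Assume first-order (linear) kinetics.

k = ln2 / t½ = 0.693147 / 6.14 = 0.1129 h⁻¹
CL = k × Vd = 0.1129 × 232 = 26.19 L/h
At steady state, infusion rate R₀ = Css × CL = 22.3 × 26.19 = 584.0 mg/h

584 mg/h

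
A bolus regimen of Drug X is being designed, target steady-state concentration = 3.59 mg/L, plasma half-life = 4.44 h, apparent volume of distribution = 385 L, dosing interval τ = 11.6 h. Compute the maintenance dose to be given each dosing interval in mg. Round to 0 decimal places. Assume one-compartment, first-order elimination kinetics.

k = ln2 / t½ = 0.693147 / 4.44 = 0.1561 h⁻¹
CL = k × Vd = 0.1561 × 385 = 60.10 L/h
At steady state, Dose/τ = Css × CL.
Dose = Css × CL × τ = 3.59 × 60.10 × 11.6 = 2503 mg

2503 mg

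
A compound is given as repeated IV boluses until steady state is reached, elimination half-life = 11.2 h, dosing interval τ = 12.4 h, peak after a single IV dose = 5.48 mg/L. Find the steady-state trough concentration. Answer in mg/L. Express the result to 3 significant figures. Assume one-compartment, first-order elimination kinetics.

4.75 mg/L

k = ln2 / t½ = 0.693147 / 11.2 = 0.06189 h⁻¹
e^(−kτ) = e^(−0.06189 × 12.4) = 0.4642
Accumulation ratio R = 1 / (1 − e^(−kτ)) = 1 / (1 − 0.4642) = 1.866
Steady-state trough = C₀ × R × e^(−kτ) = 5.48 × 1.866 × 0.4642 = 4.747 mg/L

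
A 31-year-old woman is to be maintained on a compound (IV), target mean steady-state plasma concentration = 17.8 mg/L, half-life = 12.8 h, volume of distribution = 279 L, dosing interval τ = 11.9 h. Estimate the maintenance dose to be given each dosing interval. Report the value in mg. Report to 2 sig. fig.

3200 mg

k = ln2 / t½ = 0.693147 / 12.8 = 0.05415 h⁻¹
CL = k × Vd = 0.05415 × 279 = 15.11 L/h
At steady state, Dose/τ = Css × CL.
Dose = Css × CL × τ = 17.8 × 15.11 × 11.9 = 3201 mg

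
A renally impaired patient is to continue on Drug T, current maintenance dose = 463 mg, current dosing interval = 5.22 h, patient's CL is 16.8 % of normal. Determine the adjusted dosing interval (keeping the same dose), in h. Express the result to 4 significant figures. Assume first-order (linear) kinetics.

To keep the same average steady-state level, dosing rate must scale with clearance.
CL ratio = 16.8 / 100 = 0.1680
New interval (same dose) = 5.22 / 0.1680 = 31.07 h

31.07 h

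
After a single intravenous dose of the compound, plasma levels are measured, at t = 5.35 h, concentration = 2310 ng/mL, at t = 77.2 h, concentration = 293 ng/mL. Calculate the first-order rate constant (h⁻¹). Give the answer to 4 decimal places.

k = ln(C₁/C₂) / (t₂ − t₁) = ln(2310/293) / (77.2 − 5.35)
  = 2.065 / 71.85 = 0.02874 h⁻¹

0.0287 h⁻¹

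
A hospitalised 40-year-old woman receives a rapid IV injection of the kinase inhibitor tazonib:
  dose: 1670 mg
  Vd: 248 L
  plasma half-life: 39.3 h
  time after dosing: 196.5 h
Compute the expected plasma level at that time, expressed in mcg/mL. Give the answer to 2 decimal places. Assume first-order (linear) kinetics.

0.21 mcg/mL

C₀ = Dose / Vd = 1670 / 248 = 6.734 mg/L
k = ln2 / t½ = 0.693147 / 39.3 = 0.01764 h⁻¹
t / t½ = 196.5 / 39.3 = 5 half-lives
C = C₀ × (1/2)^5 = 6.734 × 0.03125 = 0.2104 mg/L
(0.2104 mg/L = 0.2104 mcg/mL)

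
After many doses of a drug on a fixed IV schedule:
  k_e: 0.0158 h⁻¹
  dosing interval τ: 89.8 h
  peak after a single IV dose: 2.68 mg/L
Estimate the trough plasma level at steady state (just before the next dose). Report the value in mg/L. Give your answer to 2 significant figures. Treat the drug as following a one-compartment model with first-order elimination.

0.86 mg/L

e^(−kτ) = e^(−0.01580 × 89.8) = 0.2420
Accumulation ratio R = 1 / (1 − e^(−kτ)) = 1 / (1 − 0.2420) = 1.319
Steady-state trough = C₀ × R × e^(−kτ) = 2.68 × 1.319 × 0.2420 = 0.8555 mg/L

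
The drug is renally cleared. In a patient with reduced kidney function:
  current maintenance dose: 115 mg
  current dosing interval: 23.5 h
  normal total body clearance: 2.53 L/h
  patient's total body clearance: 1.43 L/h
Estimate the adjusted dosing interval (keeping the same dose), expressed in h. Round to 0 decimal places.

To keep the same average steady-state level, dosing rate must scale with clearance.
CL ratio = 1.43 / 2.53 = 0.5652
New interval (same dose) = 23.5 / 0.5652 = 41.58 h

42 h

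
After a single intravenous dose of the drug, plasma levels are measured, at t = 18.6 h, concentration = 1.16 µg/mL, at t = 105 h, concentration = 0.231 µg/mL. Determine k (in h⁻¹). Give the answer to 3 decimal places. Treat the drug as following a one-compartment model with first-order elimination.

k = ln(C₁/C₂) / (t₂ − t₁) = ln(1.16/0.231) / (105 − 18.6)
  = 1.614 / 86.40 = 0.01868 h⁻¹

0.019 h⁻¹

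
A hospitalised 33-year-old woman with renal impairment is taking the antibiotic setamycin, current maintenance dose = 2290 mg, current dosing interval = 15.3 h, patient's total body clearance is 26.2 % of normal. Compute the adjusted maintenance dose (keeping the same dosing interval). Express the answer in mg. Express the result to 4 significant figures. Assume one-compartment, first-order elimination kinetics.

To keep the same average steady-state level, dosing rate must scale with clearance.
CL ratio = 26.2 / 100 = 0.2620
New dose (same interval) = 2290 × 0.2620 = 600.0 mg

600.0 mg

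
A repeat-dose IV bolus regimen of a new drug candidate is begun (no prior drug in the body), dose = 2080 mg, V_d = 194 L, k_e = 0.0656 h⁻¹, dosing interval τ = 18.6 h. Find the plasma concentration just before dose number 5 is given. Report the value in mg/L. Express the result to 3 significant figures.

4.46 mg/L

C₀ per dose = Dose / Vd = 2080 / 194 = 10.72 mg/L
Fraction remaining after one interval: r = e^(−kτ) = e^(−0.06560 × 18.6) = 0.2952
Before dose 5, 4 doses have been given (aged 1τ, 2τ, 3τ, 4τ).
C_trough = C₀ × (r + r² + … + r^4) = C₀ × r(1−r^4)/(1−r)
        = 10.72 × 0.2952 × (1 − 0.007594) / (1 − 0.2952) = 4.456 mg/L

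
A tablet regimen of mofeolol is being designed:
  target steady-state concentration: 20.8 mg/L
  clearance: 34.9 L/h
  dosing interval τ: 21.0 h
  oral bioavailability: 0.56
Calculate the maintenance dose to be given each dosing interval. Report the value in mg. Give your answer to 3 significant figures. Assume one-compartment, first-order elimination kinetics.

At steady state, F × (Dose/τ) = Css × CL.
Dose = Css × CL × τ / F = 20.8 × 34.90 × 21.0 / 0.56 = 27220 mg

27200 mg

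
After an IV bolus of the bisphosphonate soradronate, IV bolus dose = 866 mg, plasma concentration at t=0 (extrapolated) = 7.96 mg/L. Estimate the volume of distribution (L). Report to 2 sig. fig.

110 L

Vd = Dose / C₀ = 866.0 / 7.96 = 108.8 L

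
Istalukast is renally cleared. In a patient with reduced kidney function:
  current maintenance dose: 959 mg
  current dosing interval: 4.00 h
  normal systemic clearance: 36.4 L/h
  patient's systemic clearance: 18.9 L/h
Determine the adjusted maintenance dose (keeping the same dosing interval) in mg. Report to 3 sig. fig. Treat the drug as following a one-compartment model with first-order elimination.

To keep the same average steady-state level, dosing rate must scale with clearance.
CL ratio = 18.9 / 36.4 = 0.5192
New dose (same interval) = 959 × 0.5192 = 497.9 mg

498 mg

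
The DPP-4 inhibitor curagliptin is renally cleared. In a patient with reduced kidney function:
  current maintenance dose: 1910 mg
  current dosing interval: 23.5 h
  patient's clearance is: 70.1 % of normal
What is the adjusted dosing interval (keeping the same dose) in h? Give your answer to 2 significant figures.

34 h

To keep the same average steady-state level, dosing rate must scale with clearance.
CL ratio = 70.1 / 100 = 0.7010
New interval (same dose) = 23.5 / 0.7010 = 33.52 h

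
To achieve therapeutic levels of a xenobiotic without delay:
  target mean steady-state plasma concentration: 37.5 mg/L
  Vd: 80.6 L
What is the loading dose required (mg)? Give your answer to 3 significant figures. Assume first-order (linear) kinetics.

LD = Css × Vd = 37.5 × 80.6 = 3023 mg

3020 mg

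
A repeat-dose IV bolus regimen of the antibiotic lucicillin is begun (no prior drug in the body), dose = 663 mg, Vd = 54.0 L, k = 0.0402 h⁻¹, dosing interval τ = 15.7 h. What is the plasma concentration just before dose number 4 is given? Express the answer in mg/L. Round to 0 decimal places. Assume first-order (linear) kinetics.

12 mg/L

C₀ per dose = Dose / Vd = 663 / 54.0 = 12.28 mg/L
Fraction remaining after one interval: r = e^(−kτ) = e^(−0.04020 × 15.7) = 0.5320
Before dose 4, 3 doses have been given (aged 1τ, 2τ, 3τ).
C_trough = C₀ × (r + r² + … + r^3) = C₀ × r(1−r^3)/(1−r)
        = 12.28 × 0.5320 × (1 − 0.1506) / (1 − 0.5320) = 11.86 mg/L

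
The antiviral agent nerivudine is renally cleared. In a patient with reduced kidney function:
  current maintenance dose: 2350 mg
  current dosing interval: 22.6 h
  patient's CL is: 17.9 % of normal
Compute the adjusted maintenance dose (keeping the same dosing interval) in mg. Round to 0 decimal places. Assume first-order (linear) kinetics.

421 mg

To keep the same average steady-state level, dosing rate must scale with clearance.
CL ratio = 17.9 / 100 = 0.1790
New dose (same interval) = 2350 × 0.1790 = 420.7 mg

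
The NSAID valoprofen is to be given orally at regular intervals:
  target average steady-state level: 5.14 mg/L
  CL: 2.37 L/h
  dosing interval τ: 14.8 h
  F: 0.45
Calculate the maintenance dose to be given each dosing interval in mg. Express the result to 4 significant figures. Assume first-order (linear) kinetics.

At steady state, F × (Dose/τ) = Css × CL.
Dose = Css × CL × τ / F = 5.14 × 2.370 × 14.8 / 0.45 = 400.6 mg

400.6 mg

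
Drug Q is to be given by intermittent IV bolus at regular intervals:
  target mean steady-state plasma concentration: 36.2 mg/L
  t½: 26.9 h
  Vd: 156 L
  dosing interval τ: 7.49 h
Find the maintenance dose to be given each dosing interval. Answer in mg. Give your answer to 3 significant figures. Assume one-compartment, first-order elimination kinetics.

1090 mg

k = ln2 / t½ = 0.693147 / 26.9 = 0.02577 h⁻¹
CL = k × Vd = 0.02577 × 156 = 4.020 L/h
At steady state, Dose/τ = Css × CL.
Dose = Css × CL × τ = 36.2 × 4.020 × 7.49 = 1090 mg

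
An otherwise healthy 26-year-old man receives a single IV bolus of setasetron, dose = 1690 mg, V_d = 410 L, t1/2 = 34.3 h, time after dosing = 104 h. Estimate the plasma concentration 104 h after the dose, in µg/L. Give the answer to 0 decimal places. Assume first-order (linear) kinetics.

504 µg/L

C₀ = Dose / Vd = 1690 / 410 = 4.122 mg/L
k = ln2 / t½ = 0.693147 / 34.3 = 0.02021 h⁻¹
C = C₀ · e^(−k·t) = 4.122 × e^(−0.02021 × 104)
  = 4.122 × 0.1222 = 0.5037 mg/L
Convert: 0.5037 mg/L × 1000 = 503.7 µg/L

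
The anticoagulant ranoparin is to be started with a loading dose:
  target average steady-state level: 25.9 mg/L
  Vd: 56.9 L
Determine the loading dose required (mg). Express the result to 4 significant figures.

1474 mg

LD = Css × Vd = 25.9 × 56.9 = 1474 mg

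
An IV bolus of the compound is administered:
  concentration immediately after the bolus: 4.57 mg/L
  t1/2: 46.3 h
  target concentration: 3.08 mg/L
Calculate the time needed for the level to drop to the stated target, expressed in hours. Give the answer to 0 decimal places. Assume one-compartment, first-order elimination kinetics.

26 h

k = ln2 / t½ = 0.693147 / 46.3 = 0.01497 h⁻¹
t = ln(C₀ / C) / k = ln(4.570 / 3.08) / 0.01497
  = ln(1.484) / 0.01497 = 0.3947 / 0.01497 = 26.37 h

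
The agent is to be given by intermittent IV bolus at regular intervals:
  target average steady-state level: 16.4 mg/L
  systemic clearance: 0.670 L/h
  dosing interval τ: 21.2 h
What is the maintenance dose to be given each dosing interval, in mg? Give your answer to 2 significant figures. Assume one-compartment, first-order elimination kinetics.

230 mg

At steady state, Dose/τ = Css × CL.
Dose = Css × CL × τ = 16.4 × 0.6700 × 21.2 = 232.9 mg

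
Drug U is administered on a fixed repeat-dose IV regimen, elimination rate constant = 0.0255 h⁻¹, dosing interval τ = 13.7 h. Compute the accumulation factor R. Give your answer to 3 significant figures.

e^(−kτ) = e^(−0.02550 × 13.7) = 0.7051
Accumulation ratio R = 1 / (1 − e^(−kτ)) = 1 / (1 − 0.7051) = 3.391

3.39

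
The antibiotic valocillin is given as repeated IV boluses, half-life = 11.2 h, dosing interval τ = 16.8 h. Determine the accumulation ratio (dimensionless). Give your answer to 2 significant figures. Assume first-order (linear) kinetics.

1.5

k = ln2 / t½ = 0.693147 / 11.2 = 0.06189 h⁻¹
e^(−kτ) = e^(−0.06189 × 16.8) = 0.3535
Accumulation ratio R = 1 / (1 − e^(−kτ)) = 1 / (1 − 0.3535) = 1.547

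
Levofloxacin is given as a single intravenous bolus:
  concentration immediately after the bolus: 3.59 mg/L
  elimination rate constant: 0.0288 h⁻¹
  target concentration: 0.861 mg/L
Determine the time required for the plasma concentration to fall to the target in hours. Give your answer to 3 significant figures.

49.6 h

t = ln(C₀ / C) / k = ln(3.590 / 0.861) / 0.02880
  = ln(4.170) / 0.02880 = 1.428 / 0.02880 = 49.58 h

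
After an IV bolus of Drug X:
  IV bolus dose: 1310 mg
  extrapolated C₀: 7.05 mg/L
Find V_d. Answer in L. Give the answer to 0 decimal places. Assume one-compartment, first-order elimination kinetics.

186 L

Vd = Dose / C₀ = 1310 / 7.05 = 185.8 L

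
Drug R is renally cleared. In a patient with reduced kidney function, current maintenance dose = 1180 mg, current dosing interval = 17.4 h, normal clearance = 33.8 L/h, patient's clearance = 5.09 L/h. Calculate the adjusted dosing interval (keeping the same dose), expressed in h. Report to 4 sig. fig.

To keep the same average steady-state level, dosing rate must scale with clearance.
CL ratio = 5.09 / 33.8 = 0.1506
New interval (same dose) = 17.4 / 0.1506 = 115.5 h

115.5 h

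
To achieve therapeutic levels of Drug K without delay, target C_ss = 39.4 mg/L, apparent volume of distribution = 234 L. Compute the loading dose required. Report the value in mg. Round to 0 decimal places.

9220 mg

LD = Css × Vd = 39.4 × 234 = 9220 mg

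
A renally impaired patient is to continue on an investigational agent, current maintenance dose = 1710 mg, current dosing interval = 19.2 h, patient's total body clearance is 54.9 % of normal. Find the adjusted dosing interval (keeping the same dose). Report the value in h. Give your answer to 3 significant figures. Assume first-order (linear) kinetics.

35.0 h

To keep the same average steady-state level, dosing rate must scale with clearance.
CL ratio = 54.9 / 100 = 0.5490
New interval (same dose) = 19.2 / 0.5490 = 34.97 h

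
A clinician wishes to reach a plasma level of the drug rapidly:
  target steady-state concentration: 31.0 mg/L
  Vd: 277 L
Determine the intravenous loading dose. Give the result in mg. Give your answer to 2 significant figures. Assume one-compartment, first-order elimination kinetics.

LD = Css × Vd = 31.0 × 277 = 8587 mg

8600 mg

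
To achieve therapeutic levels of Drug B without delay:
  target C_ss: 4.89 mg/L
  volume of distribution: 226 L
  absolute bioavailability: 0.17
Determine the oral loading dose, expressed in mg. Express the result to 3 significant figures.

6500 mg

LD = Css × Vd / F = 4.89 × 226 / 0.17 = 6501 mg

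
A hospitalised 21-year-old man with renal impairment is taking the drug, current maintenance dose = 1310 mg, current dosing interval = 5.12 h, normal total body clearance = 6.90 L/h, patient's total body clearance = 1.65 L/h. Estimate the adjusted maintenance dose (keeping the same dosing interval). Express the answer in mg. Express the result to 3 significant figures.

313 mg

To keep the same average steady-state level, dosing rate must scale with clearance.
CL ratio = 1.65 / 6.90 = 0.2391
New dose (same interval) = 1310 × 0.2391 = 313.2 mg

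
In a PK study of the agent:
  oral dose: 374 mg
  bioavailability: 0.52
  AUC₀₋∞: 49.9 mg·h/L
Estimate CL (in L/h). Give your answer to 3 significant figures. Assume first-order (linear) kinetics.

3.90 L/h

CL = F·Dose / AUC = 0.52 × 374 / 49.9 = 3.897 L/h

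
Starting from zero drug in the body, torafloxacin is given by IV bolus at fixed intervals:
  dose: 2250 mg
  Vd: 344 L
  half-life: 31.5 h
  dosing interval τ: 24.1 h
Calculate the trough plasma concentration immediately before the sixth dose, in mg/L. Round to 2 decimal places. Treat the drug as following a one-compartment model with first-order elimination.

8.69 mg/L

C₀ per dose = Dose / Vd = 2250 / 344 = 6.541 mg/L
k = ln2 / t½ = 0.693147 / 31.5 = 0.02200 h⁻¹
Fraction remaining after one interval: r = e^(−kτ) = e^(−0.02200 × 24.1) = 0.5885
Before dose 6, 5 doses have been given (aged 1τ, 2τ, 3τ, 4τ, 5τ).
C_trough = C₀ × (r + r² + … + r^5) = C₀ × r(1−r^5)/(1−r)
        = 6.541 × 0.5885 × (1 − 0.07059) / (1 − 0.5885) = 8.694 mg/L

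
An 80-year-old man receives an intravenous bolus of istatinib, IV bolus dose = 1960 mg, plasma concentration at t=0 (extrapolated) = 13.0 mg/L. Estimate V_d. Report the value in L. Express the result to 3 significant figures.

151 L

Vd = Dose / C₀ = 1960 / 13.0 = 150.8 L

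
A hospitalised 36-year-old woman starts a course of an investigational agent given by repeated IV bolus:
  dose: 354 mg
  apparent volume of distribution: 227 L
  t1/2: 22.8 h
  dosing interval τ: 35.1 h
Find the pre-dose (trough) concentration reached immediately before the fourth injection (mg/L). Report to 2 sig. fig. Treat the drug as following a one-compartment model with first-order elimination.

0.78 mg/L

C₀ per dose = Dose / Vd = 354 / 227 = 1.559 mg/L
k = ln2 / t½ = 0.693147 / 22.8 = 0.03040 h⁻¹
Fraction remaining after one interval: r = e^(−kτ) = e^(−0.03040 × 35.1) = 0.3440
Before dose 4, 3 doses have been given (aged 1τ, 2τ, 3τ).
C_trough = C₀ × (r + r² + … + r^3) = C₀ × r(1−r^3)/(1−r)
        = 1.559 × 0.3440 × (1 − 0.04071) / (1 − 0.3440) = 0.7842 mg/L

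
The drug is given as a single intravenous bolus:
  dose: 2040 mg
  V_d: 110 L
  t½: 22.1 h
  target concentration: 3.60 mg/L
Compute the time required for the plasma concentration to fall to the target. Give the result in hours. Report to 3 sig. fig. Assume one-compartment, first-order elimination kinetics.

C₀ = Dose / Vd = 2040 / 110 = 18.55 mg/L
k = ln2 / t½ = 0.693147 / 22.1 = 0.03136 h⁻¹
t = ln(C₀ / C) / k = ln(18.55 / 3.60) / 0.03136
  = ln(5.153) / 0.03136 = 1.640 / 0.03136 = 52.30 h

52.3 h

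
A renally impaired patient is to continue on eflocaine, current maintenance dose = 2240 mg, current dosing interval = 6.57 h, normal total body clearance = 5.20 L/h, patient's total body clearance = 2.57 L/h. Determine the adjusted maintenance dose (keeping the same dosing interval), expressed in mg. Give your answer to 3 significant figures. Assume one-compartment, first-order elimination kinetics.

1110 mg

To keep the same average steady-state level, dosing rate must scale with clearance.
CL ratio = 2.57 / 5.20 = 0.4942
New dose (same interval) = 2240 × 0.4942 = 1107 mg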